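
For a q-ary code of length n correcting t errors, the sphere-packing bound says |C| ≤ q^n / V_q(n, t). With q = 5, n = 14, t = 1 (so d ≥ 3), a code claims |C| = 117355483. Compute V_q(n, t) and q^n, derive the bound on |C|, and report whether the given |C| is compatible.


V_q(n, t) = 57, q^n = 6103515625, Hamming bound = 107079221, |C| = 117355483 > bound (violated).

Step 1: Compute V_q(n, t) = Σ_{j=0}^1 C(n, j) (q−1)^j.
  j = 0: C(14,0)·(4)^0 = 1·1 = 1.
  j = 1: C(14,1)·(4)^1 = 14·4 = 56.
  V_q(n, t) = 1 + 56 = 57.
Step 2: q^n = 5^14 = 6103515625.
Step 3: Hamming bound ⌊q^n / V_q(n,t)⌋ = ⌊6103515625/57⌋ = 107079221.
Step 4: Compare |C| = 117355483 to 107079221: violated.
The claimed |C| lies above the Hamming bound, so no 5-ary code of length 14 with d ≥ 3 can have 117355483 codewords.


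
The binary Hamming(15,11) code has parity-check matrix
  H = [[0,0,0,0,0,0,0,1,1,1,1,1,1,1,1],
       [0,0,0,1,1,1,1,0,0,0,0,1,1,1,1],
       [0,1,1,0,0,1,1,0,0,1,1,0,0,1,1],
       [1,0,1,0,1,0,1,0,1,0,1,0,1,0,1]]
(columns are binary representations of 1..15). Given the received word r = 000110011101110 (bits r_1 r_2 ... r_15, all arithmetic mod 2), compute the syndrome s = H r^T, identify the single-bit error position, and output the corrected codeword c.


s = (0, 1, 0, 1)^T, error position = 5, corrected codeword c = 000100011101110

Compute s = H r^T mod 2 one row at a time:
  s_1 = 1 + 1 + 1 + 0 + 1 + 1 + 1 + 0 = 6 ≡ 0 (mod 2).
  s_2 = 1 + 1 + 0 + 0 + 1 + 1 + 1 + 0 = 5 ≡ 1 (mod 2).
  s_3 = 0 + 0 + 0 + 0 + 1 + 0 + 1 + 0 = 2 ≡ 0 (mod 2).
  s_4 = 0 + 0 + 1 + 0 + 1 + 0 + 1 + 0 = 3 ≡ 1 (mod 2).
s = (0, 1, 0, 1)^T — this equals column 5 of H (binary 0101), so error is at position 5.
Correct: flip bit 5 of r = 000110011101110 to get c = 000100011101110.


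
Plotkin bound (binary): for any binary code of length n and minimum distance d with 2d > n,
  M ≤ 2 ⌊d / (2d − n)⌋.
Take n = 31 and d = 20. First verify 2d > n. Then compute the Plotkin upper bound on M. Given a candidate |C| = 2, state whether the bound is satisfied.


Plotkin bound M ≤ 4; given |C| = 2 ≤ bound (satisfied).

Check applicability: 2d = 40, n = 31.
2d − n = 9 > 0, so Plotkin applies.
Compute d/(2d−n) = 20/9 ≈ 2.2222.
⌊d/(2d−n)⌋ = 2.
Plotkin bound: M ≤ 2·2 = 4.
Given |C| = 2, check: satisfied.
This |C| is below the Plotkin bound.


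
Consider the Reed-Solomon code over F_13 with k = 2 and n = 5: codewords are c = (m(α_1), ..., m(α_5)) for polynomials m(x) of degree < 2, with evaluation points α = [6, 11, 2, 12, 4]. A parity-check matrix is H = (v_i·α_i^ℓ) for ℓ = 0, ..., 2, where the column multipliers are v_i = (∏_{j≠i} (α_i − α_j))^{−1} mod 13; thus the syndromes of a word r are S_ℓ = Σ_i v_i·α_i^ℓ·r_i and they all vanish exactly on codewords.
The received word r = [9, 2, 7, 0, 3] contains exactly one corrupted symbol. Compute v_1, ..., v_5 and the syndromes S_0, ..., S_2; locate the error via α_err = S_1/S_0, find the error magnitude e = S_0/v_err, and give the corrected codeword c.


S = (6, 10, 8), error at position 1, error magnitude e = 10, c = [12, 2, 7, 0, 3].

Step 1: column multipliers v_i = (∏_{j≠i}(α_i − α_j))^{−1} mod 13.
  i = 1 (α = 6): (6−11)(6−2)(6−12)(6−4) = (−5)·4·(−6)·2 = 240 ≡ 6, so v_1 = 6^{−1} = 11 (mod 13).
  i = 2 (α = 11): (11−6)(11−2)(11−12)(11−4) = 5·9·(−1)·7 = −315 ≡ 10, so v_2 = 10^{−1} = 4 (mod 13).
  i = 3 (α = 2): (2−6)(2−11)(2−12)(2−4) = (−4)·(−9)·(−10)·(−2) = 720 ≡ 5, so v_3 = 5^{−1} = 8 (mod 13).
  i = 4 (α = 12): (12−6)(12−11)(12−2)(12−4) = 6·1·10·8 = 480 ≡ 12, so v_4 = 12^{−1} = 12 (mod 13).
  i = 5 (α = 4): (4−6)(4−11)(4−2)(4−12) = (−2)·(−7)·2·(−8) = −224 ≡ 10, so v_5 = 10^{−1} = 4 (mod 13).
  v = [11, 4, 8, 12, 4].
Step 2: syndromes of r = [9, 2, 7, 0, 3] (all sums mod 13).
  S_0 = Σ v_i r_i = 11·9 + 4·2 + 8·7 + 12·0 + 4·3 = 175 ≡ 6.
  S_1 = Σ v_i α_i r_i = 11·6·9 + 4·11·2 + 8·2·7 + 12·12·0 + 4·4·3 = 842 ≡ 10.
  α_i^2 mod 13 = [10, 4, 4, 1, 3].
  S_2 = Σ v_i α_i^2 r_i = 11·10·9 + 4·4·2 + 8·4·7 + 12·1·0 + 4·3·3 = 1282 ≡ 8.
  S = (6, 10, 8) ≠ 0, so r is not a codeword (an error is present).
Step 3: locate the error. For a single error e at position i, S_ℓ = v_i·e·α_i^ℓ, so α_err = S_1/S_0.
  S_0^{−1} = 6^{−1} = 11 (mod 13), so α_err = 10·11 = 110 ≡ 6 = α_1. Error position i = 1.
  Consistency check: S_2/S_1 = 8·4 = 32 ≡ 6 = α_err ✓ (single-error assumption holds).
Step 4: error magnitude e = S_0/v_1 = S_0·∏_{j≠1}(α_1 − α_j) = 6·6 = 36 ≡ 10 (mod 13).
Step 5: correct position 1: c_1 = r_1 − e = 9 − 10 ≡ 12 (mod 13). Hence c = [12, 2, 7, 0, 3].
  Check: interpolating c through the α_i gives m(x) = 11 + 11·x (degree < 2) with m(α_i) = c_i for every i, so c is indeed a codeword.


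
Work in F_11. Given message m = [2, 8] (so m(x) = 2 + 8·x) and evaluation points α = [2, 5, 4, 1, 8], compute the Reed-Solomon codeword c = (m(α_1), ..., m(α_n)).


c = [7, 9, 1, 10, 0]

Message polynomial: m(x) = 2 + 8·x (mod 11).
For each evaluation point α_i, compute m(α_i) mod 11:
  α_1 = 2: Horner steps 8 → 7, so m(2) = 7.
  α_2 = 5: Horner steps 8 → 9, so m(5) = 9.
  α_3 = 4: Horner steps 8 → 1, so m(4) = 1.
  α_4 = 1: Horner steps 8 → 10, so m(1) = 10.
  α_5 = 8: Horner steps 8 → 0, so m(8) = 0.
Codeword c = [7, 9, 1, 10, 0] ∈ F_11^5.


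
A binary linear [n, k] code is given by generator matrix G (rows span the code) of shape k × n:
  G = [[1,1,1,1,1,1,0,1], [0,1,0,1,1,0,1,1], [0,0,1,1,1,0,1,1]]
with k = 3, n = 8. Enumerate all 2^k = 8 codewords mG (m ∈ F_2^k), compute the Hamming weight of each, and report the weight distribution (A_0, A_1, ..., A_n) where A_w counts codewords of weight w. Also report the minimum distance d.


Weight distribution: A_0 = 1, A_2 = 1, A_4 = 2, A_5 = 3, A_7 = 1. Minimum distance d = 2.

Enumerate all 2^3 = 8 messages m ∈ F_2^3.
For each, compute codeword c = mG in F_2^8, then tally its weight.
  m = 000 → c = 00000000, weight = 0.
  m = 100 → c = 11111101, weight = 7.
  m = 010 → c = 01011011, weight = 5.
  m = 110 → c = 10100110, weight = 4.
  m = 001 → c = 00111011, weight = 5.
  m = 101 → c = 11000110, weight = 4.
  m = 011 → c = 01100000, weight = 2.
  m = 111 → c = 10011101, weight = 5.
Tally weights:
  weight 0: 1 codewords.
  weight 2: 1 codewords.
  weight 4: 2 codewords.
  weight 5: 3 codewords.
  weight 7: 1 codewords.
Minimum distance d = smallest w > 0 with A_w > 0 = 2.
Sanity: Σ A_w = 8 = 2^3 = 8 ✓.


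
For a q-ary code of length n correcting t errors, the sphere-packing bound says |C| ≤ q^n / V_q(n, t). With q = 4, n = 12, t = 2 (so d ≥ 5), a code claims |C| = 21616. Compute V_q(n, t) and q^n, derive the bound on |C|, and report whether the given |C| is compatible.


V_q(n, t) = 631, q^n = 16777216, Hamming bound = 26588, |C| = 21616 ≤ bound (satisfied).

Step 1: Compute V_q(n, t) = Σ_{j=0}^2 C(n, j) (q−1)^j.
  j = 0: C(12,0)·(3)^0 = 1·1 = 1.
  j = 1: C(12,1)·(3)^1 = 12·3 = 36.
  j = 2: C(12,2)·(3)^2 = 66·9 = 594.
  V_q(n, t) = 1 + 36 + 594 = 631.
Step 2: q^n = 4^12 = 16777216.
Step 3: Hamming bound ⌊q^n / V_q(n,t)⌋ = ⌊16777216/631⌋ = 26588.
Step 4: Compare |C| = 21616 to 26588: satisfied.
The claimed |C| lies below the Hamming bound.


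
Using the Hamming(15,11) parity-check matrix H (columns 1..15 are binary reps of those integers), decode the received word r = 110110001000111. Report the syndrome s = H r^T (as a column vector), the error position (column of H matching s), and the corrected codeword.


s = (0, 1, 1, 1)^T, error position = 7, corrected codeword c = 110110101000111

Compute s = H r^T mod 2 one row at a time:
  s_1 = 0 + 1 + 0 + 0 + 0 + 1 + 1 + 1 = 4 ≡ 0 (mod 2).
  s_2 = 1 + 1 + 0 + 0 + 0 + 1 + 1 + 1 = 5 ≡ 1 (mod 2).
  s_3 = 1 + 0 + 0 + 0 + 0 + 0 + 1 + 1 = 3 ≡ 1 (mod 2).
  s_4 = 1 + 0 + 1 + 0 + 1 + 0 + 1 + 1 = 5 ≡ 1 (mod 2).
s = (0, 1, 1, 1)^T — this equals column 7 of H (binary 0111), so error is at position 7.
Correct: flip bit 7 of r = 110110001000111 to get c = 110110101000111.


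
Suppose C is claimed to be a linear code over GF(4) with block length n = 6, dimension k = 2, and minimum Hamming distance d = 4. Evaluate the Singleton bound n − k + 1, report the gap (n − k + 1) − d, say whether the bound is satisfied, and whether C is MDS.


Singleton RHS = n − k + 1 = 5, slack = 1, bound satisfied, not MDS.

Singleton bound: d ≤ n − k + 1.
Here n = 6, k = 2, so n − k + 1 = 5.
Given d = 4, check d ≤ 5: YES.
Slack = (n − k + 1) − d = 1.
The code is NOT MDS (slack = 1 > 0).
Description: the claimed parameters are [6, 2, 4]_4; such a code would be non-MDS.


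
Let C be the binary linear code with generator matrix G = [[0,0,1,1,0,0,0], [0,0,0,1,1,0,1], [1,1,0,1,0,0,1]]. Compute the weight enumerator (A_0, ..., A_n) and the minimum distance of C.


Weight distribution: A_0 = 1, A_2 = 1, A_3 = 3, A_4 = 2, A_5 = 1. Minimum distance d = 2.

Enumerate all 2^3 = 8 messages m ∈ F_2^3.
For each, compute codeword c = mG in F_2^7, then tally its weight.
  m = 000 → c = 0000000, weight = 0.
  m = 100 → c = 0011000, weight = 2.
  m = 010 → c = 0001101, weight = 3.
  m = 110 → c = 0010101, weight = 3.
  m = 001 → c = 1101001, weight = 4.
  m = 101 → c = 1110001, weight = 4.
  m = 011 → c = 1100100, weight = 3.
  m = 111 → c = 1111100, weight = 5.
Tally weights:
  weight 0: 1 codewords.
  weight 2: 1 codewords.
  weight 3: 3 codewords.
  weight 4: 2 codewords.
  weight 5: 1 codewords.
Minimum distance d = smallest w > 0 with A_w > 0 = 2.
Sanity: Σ A_w = 8 = 2^3 = 8 ✓.


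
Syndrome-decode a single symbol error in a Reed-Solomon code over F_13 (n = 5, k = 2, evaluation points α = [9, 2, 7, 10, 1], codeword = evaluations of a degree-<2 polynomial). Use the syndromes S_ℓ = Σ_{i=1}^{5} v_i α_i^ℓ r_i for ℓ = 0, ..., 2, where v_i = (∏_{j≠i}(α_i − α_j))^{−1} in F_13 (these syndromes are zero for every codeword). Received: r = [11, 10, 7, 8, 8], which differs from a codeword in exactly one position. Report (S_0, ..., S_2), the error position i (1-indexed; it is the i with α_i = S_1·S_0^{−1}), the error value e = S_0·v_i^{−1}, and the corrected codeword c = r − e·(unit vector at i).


S = (1, 10, 9), error at position 4, error magnitude e = 8, c = [11, 10, 7, 0, 8].

Step 1: column multipliers v_i = (∏_{j≠i}(α_i − α_j))^{−1} mod 13.
  i = 1 (α = 9): (9−2)(9−7)(9−10)(9−1) = 7·2·(−1)·8 = −112 ≡ 5, so v_1 = 5^{−1} = 8 (mod 13).
  i = 2 (α = 2): (2−9)(2−7)(2−10)(2−1) = (−7)·(−5)·(−8)·1 = −280 ≡ 6, so v_2 = 6^{−1} = 11 (mod 13).
  i = 3 (α = 7): (7−9)(7−2)(7−10)(7−1) = (−2)·5·(−3)·6 = 180 ≡ 11, so v_3 = 11^{−1} = 6 (mod 13).
  i = 4 (α = 10): (10−9)(10−2)(10−7)(10−1) = 1·8·3·9 = 216 ≡ 8, so v_4 = 8^{−1} = 5 (mod 13).
  i = 5 (α = 1): (1−9)(1−2)(1−7)(1−10) = (−8)·(−1)·(−6)·(−9) = 432 ≡ 3, so v_5 = 3^{−1} = 9 (mod 13).
  v = [8, 11, 6, 5, 9].
Step 2: syndromes of r = [11, 10, 7, 8, 8] (all sums mod 13).
  S_0 = Σ v_i r_i = 8·11 + 11·10 + 6·7 + 5·8 + 9·8 = 352 ≡ 1.
  S_1 = Σ v_i α_i r_i = 8·9·11 + 11·2·10 + 6·7·7 + 5·10·8 + 9·1·8 = 1778 ≡ 10.
  α_i^2 mod 13 = [3, 4, 10, 9, 1].
  S_2 = Σ v_i α_i^2 r_i = 8·3·11 + 11·4·10 + 6·10·7 + 5·9·8 + 9·1·8 = 1556 ≡ 9.
  S = (1, 10, 9) ≠ 0, so r is not a codeword (an error is present).
Step 3: locate the error. For a single error e at position i, S_ℓ = v_i·e·α_i^ℓ, so α_err = S_1/S_0.
  S_0^{−1} = 1^{−1} = 1 (mod 13), so α_err = 10·1 = 10 ≡ 10 = α_4. Error position i = 4.
  Consistency check: S_2/S_1 = 9·4 = 36 ≡ 10 = α_err ✓ (single-error assumption holds).
Step 4: error magnitude e = S_0/v_4 = S_0·∏_{j≠4}(α_4 − α_j) = 1·8 = 8 ≡ 8 (mod 13).
Step 5: correct position 4: c_4 = r_4 − e = 8 − 8 ≡ 0 (mod 13). Hence c = [11, 10, 7, 0, 8].
  Check: interpolating c through the α_i gives m(x) = 6 + 2·x (degree < 2) with m(α_i) = c_i for every i, so c is indeed a codeword.


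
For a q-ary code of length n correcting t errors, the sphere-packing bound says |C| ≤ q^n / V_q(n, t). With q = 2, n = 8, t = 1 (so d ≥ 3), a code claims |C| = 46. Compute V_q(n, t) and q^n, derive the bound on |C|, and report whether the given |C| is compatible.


V_q(n, t) = 9, q^n = 256, Hamming bound = 28, |C| = 46 > bound (violated).

Step 1: Compute V_q(n, t) = Σ_{j=0}^1 C(n, j) (q−1)^j.
  j = 0: C(8,0)·(1)^0 = 1·1 = 1.
  j = 1: C(8,1)·(1)^1 = 8·1 = 8.
  V_q(n, t) = 1 + 8 = 9.
Step 2: q^n = 2^8 = 256.
Step 3: Hamming bound ⌊q^n / V_q(n,t)⌋ = ⌊256/9⌋ = 28.
Step 4: Compare |C| = 46 to 28: violated.
The claimed |C| lies above the Hamming bound, so no 2-ary code of length 8 with d ≥ 3 can have 46 codewords.


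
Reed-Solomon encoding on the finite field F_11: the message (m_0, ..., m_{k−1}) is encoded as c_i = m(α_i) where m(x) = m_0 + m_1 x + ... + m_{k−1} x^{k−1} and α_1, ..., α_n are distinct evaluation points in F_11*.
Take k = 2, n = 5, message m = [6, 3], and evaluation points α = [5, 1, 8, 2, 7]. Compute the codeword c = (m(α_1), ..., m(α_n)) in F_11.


c = [10, 9, 8, 1, 5]

Message polynomial: m(x) = 6 + 3·x (mod 11).
For each evaluation point α_i, compute m(α_i) mod 11:
  α_1 = 5: Horner steps 3 → 10, so m(5) = 10.
  α_2 = 1: Horner steps 3 → 9, so m(1) = 9.
  α_3 = 8: Horner steps 3 → 8, so m(8) = 8.
  α_4 = 2: Horner steps 3 → 1, so m(2) = 1.
  α_5 = 7: Horner steps 3 → 5, so m(7) = 5.
Codeword c = [10, 9, 8, 1, 5] ∈ F_11^5.


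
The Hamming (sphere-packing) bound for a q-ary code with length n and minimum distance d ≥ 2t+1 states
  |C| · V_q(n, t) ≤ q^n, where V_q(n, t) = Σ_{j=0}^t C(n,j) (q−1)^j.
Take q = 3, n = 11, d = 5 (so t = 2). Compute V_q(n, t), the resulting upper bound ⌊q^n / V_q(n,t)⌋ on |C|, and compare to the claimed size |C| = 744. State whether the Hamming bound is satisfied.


V_q(n, t) = 243, q^n = 177147, Hamming bound = 729, |C| = 744 > bound (violated).

Step 1: Compute V_q(n, t) = Σ_{j=0}^2 C(n, j) (q−1)^j.
  j = 0: C(11,0)·(2)^0 = 1·1 = 1.
  j = 1: C(11,1)·(2)^1 = 11·2 = 22.
  j = 2: C(11,2)·(2)^2 = 55·4 = 220.
  V_q(n, t) = 1 + 22 + 220 = 243.
Step 2: q^n = 3^11 = 177147.
Step 3: Hamming bound ⌊q^n / V_q(n,t)⌋ = ⌊177147/243⌋ = 729.
Step 4: Compare |C| = 744 to 729: violated.
The claimed |C| lies above the Hamming bound, so no 3-ary code of length 11 with d ≥ 5 can have 744 codewords.


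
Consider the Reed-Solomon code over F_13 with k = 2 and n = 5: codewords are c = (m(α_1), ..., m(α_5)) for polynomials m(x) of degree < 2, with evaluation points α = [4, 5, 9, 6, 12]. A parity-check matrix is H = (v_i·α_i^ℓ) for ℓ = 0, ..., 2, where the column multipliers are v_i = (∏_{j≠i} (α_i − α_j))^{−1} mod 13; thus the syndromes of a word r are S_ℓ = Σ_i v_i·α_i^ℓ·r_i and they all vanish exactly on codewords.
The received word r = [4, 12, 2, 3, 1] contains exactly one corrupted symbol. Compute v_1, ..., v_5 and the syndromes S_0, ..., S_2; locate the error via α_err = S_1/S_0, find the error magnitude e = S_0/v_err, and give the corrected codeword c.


S = (11, 5, 7), error at position 1, error magnitude e = 9, c = [8, 12, 2, 3, 1].

Step 1: column multipliers v_i = (∏_{j≠i}(α_i − α_j))^{−1} mod 13.
  i = 1 (α = 4): (4−5)(4−9)(4−6)(4−12) = (−1)·(−5)·(−2)·(−8) = 80 ≡ 2, so v_1 = 2^{−1} = 7 (mod 13).
  i = 2 (α = 5): (5−4)(5−9)(5−6)(5−12) = 1·(−4)·(−1)·(−7) = −28 ≡ 11, so v_2 = 11^{−1} = 6 (mod 13).
  i = 3 (α = 9): (9−4)(9−5)(9−6)(9−12) = 5·4·3·(−3) = −180 ≡ 2, so v_3 = 2^{−1} = 7 (mod 13).
  i = 4 (α = 6): (6−4)(6−5)(6−9)(6−12) = 2·1·(−3)·(−6) = 36 ≡ 10, so v_4 = 10^{−1} = 4 (mod 13).
  i = 5 (α = 12): (12−4)(12−5)(12−9)(12−6) = 8·7·3·6 = 1008 ≡ 7, so v_5 = 7^{−1} = 2 (mod 13).
  v = [7, 6, 7, 4, 2].
Step 2: syndromes of r = [4, 12, 2, 3, 1] (all sums mod 13).
  S_0 = Σ v_i r_i = 7·4 + 6·12 + 7·2 + 4·3 + 2·1 = 128 ≡ 11.
  S_1 = Σ v_i α_i r_i = 7·4·4 + 6·5·12 + 7·9·2 + 4·6·3 + 2·12·1 = 694 ≡ 5.
  α_i^2 mod 13 = [3, 12, 3, 10, 1].
  S_2 = Σ v_i α_i^2 r_i = 7·3·4 + 6·12·12 + 7·3·2 + 4·10·3 + 2·1·1 = 1112 ≡ 7.
  S = (11, 5, 7) ≠ 0, so r is not a codeword (an error is present).
Step 3: locate the error. For a single error e at position i, S_ℓ = v_i·e·α_i^ℓ, so α_err = S_1/S_0.
  S_0^{−1} = 11^{−1} = 6 (mod 13), so α_err = 5·6 = 30 ≡ 4 = α_1. Error position i = 1.
  Consistency check: S_2/S_1 = 7·8 = 56 ≡ 4 = α_err ✓ (single-error assumption holds).
Step 4: error magnitude e = S_0/v_1 = S_0·∏_{j≠1}(α_1 − α_j) = 11·2 = 22 ≡ 9 (mod 13).
Step 5: correct position 1: c_1 = r_1 − e = 4 − 9 ≡ 8 (mod 13). Hence c = [8, 12, 2, 3, 1].
  Check: interpolating c through the α_i gives m(x) = 5 + 4·x (degree < 2) with m(α_i) = c_i for every i, so c is indeed a codeword.


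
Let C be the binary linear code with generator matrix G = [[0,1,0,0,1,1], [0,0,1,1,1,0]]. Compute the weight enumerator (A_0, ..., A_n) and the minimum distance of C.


Weight distribution: A_0 = 1, A_3 = 2, A_4 = 1. Minimum distance d = 3.

Enumerate all 2^2 = 4 messages m ∈ F_2^2.
For each, compute codeword c = mG in F_2^6, then tally its weight.
  m = 00 → c = 000000, weight = 0.
  m = 10 → c = 010011, weight = 3.
  m = 01 → c = 001110, weight = 3.
  m = 11 → c = 011101, weight = 4.
Tally weights:
  weight 0: 1 codewords.
  weight 3: 2 codewords.
  weight 4: 1 codewords.
Minimum distance d = smallest w > 0 with A_w > 0 = 3.
Sanity: Σ A_w = 4 = 2^2 = 4 ✓.


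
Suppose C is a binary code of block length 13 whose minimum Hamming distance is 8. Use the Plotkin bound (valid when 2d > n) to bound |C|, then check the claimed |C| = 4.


Plotkin bound M ≤ 4; given |C| = 4 ≤ bound (satisfied).

Check applicability: 2d = 16, n = 13.
2d − n = 3 > 0, so Plotkin applies.
Compute d/(2d−n) = 8/3 ≈ 2.6667.
⌊d/(2d−n)⌋ = 2.
Plotkin bound: M ≤ 2·2 = 4.
Given |C| = 4, check: satisfied.
This |C| is at the Plotkin bound.


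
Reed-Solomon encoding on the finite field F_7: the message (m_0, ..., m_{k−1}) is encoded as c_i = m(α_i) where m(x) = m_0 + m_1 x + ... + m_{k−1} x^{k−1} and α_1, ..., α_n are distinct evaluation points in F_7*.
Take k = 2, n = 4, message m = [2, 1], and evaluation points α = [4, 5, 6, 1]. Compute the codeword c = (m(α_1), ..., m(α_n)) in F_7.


c = [6, 0, 1, 3]

Message polynomial: m(x) = 2 + 1·x (mod 7).
For each evaluation point α_i, compute m(α_i) mod 7:
  α_1 = 4: Horner steps 1 → 6, so m(4) = 6.
  α_2 = 5: Horner steps 1 → 0, so m(5) = 0.
  α_3 = 6: Horner steps 1 → 1, so m(6) = 1.
  α_4 = 1: Horner steps 1 → 3, so m(1) = 3.
Codeword c = [6, 0, 1, 3] ∈ F_7^4.


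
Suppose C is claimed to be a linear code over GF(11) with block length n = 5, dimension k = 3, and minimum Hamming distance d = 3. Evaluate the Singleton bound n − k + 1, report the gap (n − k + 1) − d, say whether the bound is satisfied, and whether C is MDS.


Singleton RHS = n − k + 1 = 3, slack = 0, bound satisfied, MDS.

Singleton bound: d ≤ n − k + 1.
Here n = 5, k = 3, so n − k + 1 = 3.
Given d = 3, check d ≤ 3: YES.
Slack = (n − k + 1) − d = 0.
The code is MDS (slack = 0).
Description: the claimed parameters are [5, 3, 3]_11; such a code would be MDS (meets Singleton bound).


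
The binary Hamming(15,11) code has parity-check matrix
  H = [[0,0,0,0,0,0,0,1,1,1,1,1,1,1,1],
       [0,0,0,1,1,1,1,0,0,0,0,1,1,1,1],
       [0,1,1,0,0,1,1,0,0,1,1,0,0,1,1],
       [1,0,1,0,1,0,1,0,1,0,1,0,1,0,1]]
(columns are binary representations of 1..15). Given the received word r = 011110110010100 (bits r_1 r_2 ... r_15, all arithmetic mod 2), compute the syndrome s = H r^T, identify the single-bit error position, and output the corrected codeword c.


s = (1, 0, 0, 1)^T, error position = 9, corrected codeword c = 011110111010100

Compute s = H r^T mod 2 one row at a time:
  s_1 = 1 + 0 + 0 + 1 + 0 + 1 + 0 + 0 = 3 ≡ 1 (mod 2).
  s_2 = 1 + 1 + 0 + 1 + 0 + 1 + 0 + 0 = 4 ≡ 0 (mod 2).
  s_3 = 1 + 1 + 0 + 1 + 0 + 1 + 0 + 0 = 4 ≡ 0 (mod 2).
  s_4 = 0 + 1 + 1 + 1 + 0 + 1 + 1 + 0 = 5 ≡ 1 (mod 2).
s = (1, 0, 0, 1)^T — this equals column 9 of H (binary 1001), so error is at position 9.
Correct: flip bit 9 of r = 011110110010100 to get c = 011110111010100.


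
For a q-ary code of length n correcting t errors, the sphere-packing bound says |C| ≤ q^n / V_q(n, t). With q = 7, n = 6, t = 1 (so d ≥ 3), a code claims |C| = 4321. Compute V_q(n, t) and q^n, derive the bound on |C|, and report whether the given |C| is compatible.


V_q(n, t) = 37, q^n = 117649, Hamming bound = 3179, |C| = 4321 > bound (violated).

Step 1: Compute V_q(n, t) = Σ_{j=0}^1 C(n, j) (q−1)^j.
  j = 0: C(6,0)·(6)^0 = 1·1 = 1.
  j = 1: C(6,1)·(6)^1 = 6·6 = 36.
  V_q(n, t) = 1 + 36 = 37.
Step 2: q^n = 7^6 = 117649.
Step 3: Hamming bound ⌊q^n / V_q(n,t)⌋ = ⌊117649/37⌋ = 3179.
Step 4: Compare |C| = 4321 to 3179: violated.
The claimed |C| lies above the Hamming bound, so no 7-ary code of length 6 with d ≥ 3 can have 4321 codewords.


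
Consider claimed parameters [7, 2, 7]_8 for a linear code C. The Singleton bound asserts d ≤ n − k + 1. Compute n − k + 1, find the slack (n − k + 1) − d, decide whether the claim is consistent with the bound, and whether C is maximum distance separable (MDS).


Singleton RHS = n − k + 1 = 6, slack = -1, bound violated (no such code; not MDS).

Singleton bound: d ≤ n − k + 1.
Here n = 7, k = 2, so n − k + 1 = 6.
Given d = 7, check d ≤ 6: NO.
Slack = (n − k + 1) − d = -1.
The slack is negative: d = 7 exceeds n − k + 1 = 6 by 1, so the Singleton bound is violated and no linear [7, 2, 7]_8 code can exist. In particular it is not MDS (MDS requires d = n − k + 1 exactly).
Description: the claimed parameters are [7, 2, 7]_8; such a code would be impossible (violates the Singleton bound).


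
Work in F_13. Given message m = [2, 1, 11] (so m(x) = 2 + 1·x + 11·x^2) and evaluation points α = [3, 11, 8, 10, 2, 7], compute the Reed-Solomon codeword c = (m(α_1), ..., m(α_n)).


c = [0, 5, 12, 7, 9, 2]

Message polynomial: m(x) = 2 + 1·x + 11·x^2 (mod 13).
For each evaluation point α_i, compute m(α_i) mod 13:
  α_1 = 3: Horner steps 11 → 8 → 0, so m(3) = 0.
  α_2 = 11: Horner steps 11 → 5 → 5, so m(11) = 5.
  α_3 = 8: Horner steps 11 → 11 → 12, so m(8) = 12.
  α_4 = 10: Horner steps 11 → 7 → 7, so m(10) = 7.
  α_5 = 2: Horner steps 11 → 10 → 9, so m(2) = 9.
  α_6 = 7: Horner steps 11 → 0 → 2, so m(7) = 2.
Codeword c = [0, 5, 12, 7, 9, 2] ∈ F_13^6.


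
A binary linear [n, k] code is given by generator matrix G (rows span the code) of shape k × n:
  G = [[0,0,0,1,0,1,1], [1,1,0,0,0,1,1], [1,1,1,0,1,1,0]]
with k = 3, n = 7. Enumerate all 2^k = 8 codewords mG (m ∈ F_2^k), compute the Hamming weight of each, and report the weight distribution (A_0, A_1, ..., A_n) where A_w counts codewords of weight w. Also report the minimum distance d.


Weight distribution: A_0 = 1, A_3 = 3, A_4 = 2, A_5 = 1, A_6 = 1. Minimum distance d = 3.

Enumerate all 2^3 = 8 messages m ∈ F_2^3.
For each, compute codeword c = mG in F_2^7, then tally its weight.
  m = 000 → c = 0000000, weight = 0.
  m = 100 → c = 0001011, weight = 3.
  m = 010 → c = 1100011, weight = 4.
  m = 110 → c = 1101000, weight = 3.
  m = 001 → c = 1110110, weight = 5.
  m = 101 → c = 1111101, weight = 6.
  m = 011 → c = 0010101, weight = 3.
  m = 111 → c = 0011110, weight = 4.
Tally weights:
  weight 0: 1 codewords.
  weight 3: 3 codewords.
  weight 4: 2 codewords.
  weight 5: 1 codewords.
  weight 6: 1 codewords.
Minimum distance d = smallest w > 0 with A_w > 0 = 3.
Sanity: Σ A_w = 8 = 2^3 = 8 ✓.


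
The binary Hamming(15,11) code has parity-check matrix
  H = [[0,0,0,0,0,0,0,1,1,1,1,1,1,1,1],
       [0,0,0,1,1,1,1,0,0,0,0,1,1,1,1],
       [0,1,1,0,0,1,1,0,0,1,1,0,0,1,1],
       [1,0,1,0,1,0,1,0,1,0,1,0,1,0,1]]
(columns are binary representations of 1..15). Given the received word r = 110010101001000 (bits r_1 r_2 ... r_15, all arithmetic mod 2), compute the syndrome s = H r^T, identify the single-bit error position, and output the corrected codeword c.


s = (0, 1, 0, 0)^T, error position = 4, corrected codeword c = 110110101001000

Compute s = H r^T mod 2 one row at a time:
  s_1 = 0 + 1 + 0 + 0 + 1 + 0 + 0 + 0 = 2 ≡ 0 (mod 2).
  s_2 = 0 + 1 + 0 + 1 + 1 + 0 + 0 + 0 = 3 ≡ 1 (mod 2).
  s_3 = 1 + 0 + 0 + 1 + 0 + 0 + 0 + 0 = 2 ≡ 0 (mod 2).
  s_4 = 1 + 0 + 1 + 1 + 1 + 0 + 0 + 0 = 4 ≡ 0 (mod 2).
s = (0, 1, 0, 0)^T — this equals column 4 of H (binary 0100), so error is at position 4.
Correct: flip bit 4 of r = 110010101001000 to get c = 110110101001000.


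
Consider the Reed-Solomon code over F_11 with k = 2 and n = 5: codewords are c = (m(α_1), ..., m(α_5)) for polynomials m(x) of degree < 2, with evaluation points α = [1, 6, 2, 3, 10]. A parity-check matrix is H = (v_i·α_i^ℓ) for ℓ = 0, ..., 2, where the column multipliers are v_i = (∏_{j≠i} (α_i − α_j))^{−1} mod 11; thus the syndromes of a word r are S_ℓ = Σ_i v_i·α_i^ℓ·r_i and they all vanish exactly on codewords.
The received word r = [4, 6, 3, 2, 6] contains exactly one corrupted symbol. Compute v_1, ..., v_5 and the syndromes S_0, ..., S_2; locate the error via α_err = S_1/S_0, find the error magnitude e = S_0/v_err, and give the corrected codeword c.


S = (9, 10, 5), error at position 2, error magnitude e = 7, c = [4, 10, 3, 2, 6].

Step 1: column multipliers v_i = (∏_{j≠i}(α_i − α_j))^{−1} mod 11.
  i = 1 (α = 1): (1−6)(1−2)(1−3)(1−10) = (−5)·(−1)·(−2)·(−9) = 90 ≡ 2, so v_1 = 2^{−1} = 6 (mod 11).
  i = 2 (α = 6): (6−1)(6−2)(6−3)(6−10) = 5·4·3·(−4) = −240 ≡ 2, so v_2 = 2^{−1} = 6 (mod 11).
  i = 3 (α = 2): (2−1)(2−6)(2−3)(2−10) = 1·(−4)·(−1)·(−8) = −32 ≡ 1, so v_3 = 1^{−1} = 1 (mod 11).
  i = 4 (α = 3): (3−1)(3−6)(3−2)(3−10) = 2·(−3)·1·(−7) = 42 ≡ 9, so v_4 = 9^{−1} = 5 (mod 11).
  i = 5 (α = 10): (10−1)(10−6)(10−2)(10−3) = 9·4·8·7 = 2016 ≡ 3, so v_5 = 3^{−1} = 4 (mod 11).
  v = [6, 6, 1, 5, 4].
Step 2: syndromes of r = [4, 6, 3, 2, 6] (all sums mod 11).
  S_0 = Σ v_i r_i = 6·4 + 6·6 + 1·3 + 5·2 + 4·6 = 97 ≡ 9.
  S_1 = Σ v_i α_i r_i = 6·1·4 + 6·6·6 + 1·2·3 + 5·3·2 + 4·10·6 = 516 ≡ 10.
  α_i^2 mod 11 = [1, 3, 4, 9, 1].
  S_2 = Σ v_i α_i^2 r_i = 6·1·4 + 6·3·6 + 1·4·3 + 5·9·2 + 4·1·6 = 258 ≡ 5.
  S = (9, 10, 5) ≠ 0, so r is not a codeword (an error is present).
Step 3: locate the error. For a single error e at position i, S_ℓ = v_i·e·α_i^ℓ, so α_err = S_1/S_0.
  S_0^{−1} = 9^{−1} = 5 (mod 11), so α_err = 10·5 = 50 ≡ 6 = α_2. Error position i = 2.
  Consistency check: S_2/S_1 = 5·10 = 50 ≡ 6 = α_err ✓ (single-error assumption holds).
Step 4: error magnitude e = S_0/v_2 = S_0·∏_{j≠2}(α_2 − α_j) = 9·2 = 18 ≡ 7 (mod 11).
Step 5: correct position 2: c_2 = r_2 − e = 6 − 7 ≡ 10 (mod 11). Hence c = [4, 10, 3, 2, 6].
  Check: interpolating c through the α_i gives m(x) = 5 + 10·x (degree < 2) with m(α_i) = c_i for every i, so c is indeed a codeword.


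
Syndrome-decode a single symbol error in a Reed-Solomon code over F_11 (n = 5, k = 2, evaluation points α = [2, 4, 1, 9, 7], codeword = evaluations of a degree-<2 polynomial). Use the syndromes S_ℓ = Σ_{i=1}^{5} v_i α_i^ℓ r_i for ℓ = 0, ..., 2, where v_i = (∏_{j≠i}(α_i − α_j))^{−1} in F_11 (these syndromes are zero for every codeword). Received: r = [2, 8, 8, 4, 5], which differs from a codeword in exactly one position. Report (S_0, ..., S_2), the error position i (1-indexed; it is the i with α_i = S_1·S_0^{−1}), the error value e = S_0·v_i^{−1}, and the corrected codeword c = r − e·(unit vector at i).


S = (9, 3, 1), error at position 2, error magnitude e = 7, c = [2, 1, 8, 4, 5].

Step 1: column multipliers v_i = (∏_{j≠i}(α_i − α_j))^{−1} mod 11.
  i = 1 (α = 2): (2−4)(2−1)(2−9)(2−7) = (−2)·1·(−7)·(−5) = −70 ≡ 7, so v_1 = 7^{−1} = 8 (mod 11).
  i = 2 (α = 4): (4−2)(4−1)(4−9)(4−7) = 2·3·(−5)·(−3) = 90 ≡ 2, so v_2 = 2^{−1} = 6 (mod 11).
  i = 3 (α = 1): (1−2)(1−4)(1−9)(1−7) = (−1)·(−3)·(−8)·(−6) = 144 ≡ 1, so v_3 = 1^{−1} = 1 (mod 11).
  i = 4 (α = 9): (9−2)(9−4)(9−1)(9−7) = 7·5·8·2 = 560 ≡ 10, so v_4 = 10^{−1} = 10 (mod 11).
  i = 5 (α = 7): (7−2)(7−4)(7−1)(7−9) = 5·3·6·(−2) = −180 ≡ 7, so v_5 = 7^{−1} = 8 (mod 11).
  v = [8, 6, 1, 10, 8].
Step 2: syndromes of r = [2, 8, 8, 4, 5] (all sums mod 11).
  S_0 = Σ v_i r_i = 8·2 + 6·8 + 1·8 + 10·4 + 8·5 = 152 ≡ 9.
  S_1 = Σ v_i α_i r_i = 8·2·2 + 6·4·8 + 1·1·8 + 10·9·4 + 8·7·5 = 872 ≡ 3.
  α_i^2 mod 11 = [4, 5, 1, 4, 5].
  S_2 = Σ v_i α_i^2 r_i = 8·4·2 + 6·5·8 + 1·1·8 + 10·4·4 + 8·5·5 = 672 ≡ 1.
  S = (9, 3, 1) ≠ 0, so r is not a codeword (an error is present).
Step 3: locate the error. For a single error e at position i, S_ℓ = v_i·e·α_i^ℓ, so α_err = S_1/S_0.
  S_0^{−1} = 9^{−1} = 5 (mod 11), so α_err = 3·5 = 15 ≡ 4 = α_2. Error position i = 2.
  Consistency check: S_2/S_1 = 1·4 = 4 ≡ 4 = α_err ✓ (single-error assumption holds).
Step 4: error magnitude e = S_0/v_2 = S_0·∏_{j≠2}(α_2 − α_j) = 9·2 = 18 ≡ 7 (mod 11).
Step 5: correct position 2: c_2 = r_2 − e = 8 − 7 ≡ 1 (mod 11). Hence c = [2, 1, 8, 4, 5].
  Check: interpolating c through the α_i gives m(x) = 3 + 5·x (degree < 2) with m(α_i) = c_i for every i, so c is indeed a codeword.


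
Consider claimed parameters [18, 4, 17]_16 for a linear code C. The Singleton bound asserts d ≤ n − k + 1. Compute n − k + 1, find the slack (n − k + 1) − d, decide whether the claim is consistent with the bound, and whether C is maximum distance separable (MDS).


Singleton RHS = n − k + 1 = 15, slack = -2, bound violated (no such code; not MDS).

Singleton bound: d ≤ n − k + 1.
Here n = 18, k = 4, so n − k + 1 = 15.
Given d = 17, check d ≤ 15: NO.
Slack = (n − k + 1) − d = -2.
The slack is negative: d = 17 exceeds n − k + 1 = 15 by 2, so the Singleton bound is violated and no linear [18, 4, 17]_16 code can exist. In particular it is not MDS (MDS requires d = n − k + 1 exactly).
Description: the claimed parameters are [18, 4, 17]_16; such a code would be impossible (violates the Singleton bound).


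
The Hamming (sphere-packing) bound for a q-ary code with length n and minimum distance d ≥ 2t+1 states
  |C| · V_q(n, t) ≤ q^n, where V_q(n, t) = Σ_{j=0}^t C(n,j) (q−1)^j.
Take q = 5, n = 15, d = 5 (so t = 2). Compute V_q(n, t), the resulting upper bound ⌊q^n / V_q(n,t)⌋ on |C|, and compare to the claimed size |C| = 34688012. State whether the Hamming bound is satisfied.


V_q(n, t) = 1741, q^n = 30517578125, Hamming bound = 17528764, |C| = 34688012 > bound (violated).

Step 1: Compute V_q(n, t) = Σ_{j=0}^2 C(n, j) (q−1)^j.
  j = 0: C(15,0)·(4)^0 = 1·1 = 1.
  j = 1: C(15,1)·(4)^1 = 15·4 = 60.
  j = 2: C(15,2)·(4)^2 = 105·16 = 1680.
  V_q(n, t) = 1 + 60 + 1680 = 1741.
Step 2: q^n = 5^15 = 30517578125.
Step 3: Hamming bound ⌊q^n / V_q(n,t)⌋ = ⌊30517578125/1741⌋ = 17528764.
Step 4: Compare |C| = 34688012 to 17528764: violated.
The claimed |C| lies above the Hamming bound, so no 5-ary code of length 15 with d ≥ 5 can have 34688012 codewords.


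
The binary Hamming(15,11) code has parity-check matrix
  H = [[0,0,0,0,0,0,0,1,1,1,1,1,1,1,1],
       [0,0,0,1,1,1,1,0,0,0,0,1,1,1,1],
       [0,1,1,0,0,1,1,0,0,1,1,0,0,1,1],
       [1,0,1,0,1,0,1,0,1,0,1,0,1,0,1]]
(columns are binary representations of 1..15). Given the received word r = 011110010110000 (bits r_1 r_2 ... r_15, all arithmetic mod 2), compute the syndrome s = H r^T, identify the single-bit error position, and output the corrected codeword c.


s = (1, 0, 0, 1)^T, error position = 9, corrected codeword c = 011110011110000

Compute s = H r^T mod 2 one row at a time:
  s_1 = 1 + 0 + 1 + 1 + 0 + 0 + 0 + 0 = 3 ≡ 1 (mod 2).
  s_2 = 1 + 1 + 0 + 0 + 0 + 0 + 0 + 0 = 2 ≡ 0 (mod 2).
  s_3 = 1 + 1 + 0 + 0 + 1 + 1 + 0 + 0 = 4 ≡ 0 (mod 2).
  s_4 = 0 + 1 + 1 + 0 + 0 + 1 + 0 + 0 = 3 ≡ 1 (mod 2).
s = (1, 0, 0, 1)^T — this equals column 9 of H (binary 1001), so error is at position 9.
Correct: flip bit 9 of r = 011110010110000 to get c = 011110011110000.


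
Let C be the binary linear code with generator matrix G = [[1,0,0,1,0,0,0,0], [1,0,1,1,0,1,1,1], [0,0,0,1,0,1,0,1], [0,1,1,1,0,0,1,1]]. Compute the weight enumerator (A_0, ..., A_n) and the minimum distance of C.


Weight distribution: A_0 = 1, A_2 = 2, A_3 = 6, A_4 = 3, A_5 = 2, A_6 = 2. Minimum distance d = 2.

Enumerate all 2^4 = 16 messages m ∈ F_2^4.
For each, compute codeword c = mG in F_2^8, then tally its weight.
  m = 0000 → c = 00000000, weight = 0.
  m = 1000 → c = 10010000, weight = 2.
  m = 0100 → c = 10110111, weight = 6.
  m = 1100 → c = 00100111, weight = 4.
  m = 0010 → c = 00010101, weight = 3.
  m = 1010 → c = 10000101, weight = 3.
  m = 0110 → c = 10100010, weight = 3.
  m = 1110 → c = 00110010, weight = 3.
  m = 0001 → c = 01110011, weight = 5.
  m = 1001 → c = 11100011, weight = 5.
  m = 0101 → c = 11000100, weight = 3.
  m = 1101 → c = 01010100, weight = 3.
  m = 0011 → c = 01100110, weight = 4.
  m = 1011 → c = 11110110, weight = 6.
  m = 0111 → c = 11010001, weight = 4.
  m = 1111 → c = 01000001, weight = 2.
Tally weights:
  weight 0: 1 codewords.
  weight 2: 2 codewords.
  weight 3: 6 codewords.
  weight 4: 3 codewords.
  weight 5: 2 codewords.
  weight 6: 2 codewords.
Minimum distance d = smallest w > 0 with A_w > 0 = 2.
Sanity: Σ A_w = 16 = 2^4 = 16 ✓.


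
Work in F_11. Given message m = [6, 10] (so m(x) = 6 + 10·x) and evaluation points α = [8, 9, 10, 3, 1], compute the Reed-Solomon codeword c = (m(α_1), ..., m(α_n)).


c = [9, 8, 7, 3, 5]

Message polynomial: m(x) = 6 + 10·x (mod 11).
For each evaluation point α_i, compute m(α_i) mod 11:
  α_1 = 8: Horner steps 10 → 9, so m(8) = 9.
  α_2 = 9: Horner steps 10 → 8, so m(9) = 8.
  α_3 = 10: Horner steps 10 → 7, so m(10) = 7.
  α_4 = 3: Horner steps 10 → 3, so m(3) = 3.
  α_5 = 1: Horner steps 10 → 5, so m(1) = 5.
Codeword c = [9, 8, 7, 3, 5] ∈ F_11^5.


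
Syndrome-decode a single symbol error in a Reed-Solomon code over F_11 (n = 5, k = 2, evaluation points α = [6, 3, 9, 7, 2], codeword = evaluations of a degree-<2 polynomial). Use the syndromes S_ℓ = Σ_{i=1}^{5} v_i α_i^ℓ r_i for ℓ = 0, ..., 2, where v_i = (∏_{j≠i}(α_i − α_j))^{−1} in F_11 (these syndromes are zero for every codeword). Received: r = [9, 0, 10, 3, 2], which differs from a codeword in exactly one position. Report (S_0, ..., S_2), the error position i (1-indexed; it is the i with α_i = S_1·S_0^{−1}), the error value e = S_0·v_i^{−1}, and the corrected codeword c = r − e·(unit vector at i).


S = (5, 8, 4), error at position 1, error magnitude e = 4, c = [5, 0, 10, 3, 2].

Step 1: column multipliers v_i = (∏_{j≠i}(α_i − α_j))^{−1} mod 11.
  i = 1 (α = 6): (6−3)(6−9)(6−7)(6−2) = 3·(−3)·(−1)·4 = 36 ≡ 3, so v_1 = 3^{−1} = 4 (mod 11).
  i = 2 (α = 3): (3−6)(3−9)(3−7)(3−2) = (−3)·(−6)·(−4)·1 = −72 ≡ 5, so v_2 = 5^{−1} = 9 (mod 11).
  i = 3 (α = 9): (9−6)(9−3)(9−7)(9−2) = 3·6·2·7 = 252 ≡ 10, so v_3 = 10^{−1} = 10 (mod 11).
  i = 4 (α = 7): (7−6)(7−3)(7−9)(7−2) = 1·4·(−2)·5 = −40 ≡ 4, so v_4 = 4^{−1} = 3 (mod 11).
  i = 5 (α = 2): (2−6)(2−3)(2−9)(2−7) = (−4)·(−1)·(−7)·(−5) = 140 ≡ 8, so v_5 = 8^{−1} = 7 (mod 11).
  v = [4, 9, 10, 3, 7].
Step 2: syndromes of r = [9, 0, 10, 3, 2] (all sums mod 11).
  S_0 = Σ v_i r_i = 4·9 + 9·0 + 10·10 + 3·3 + 7·2 = 159 ≡ 5.
  S_1 = Σ v_i α_i r_i = 4·6·9 + 9·3·0 + 10·9·10 + 3·7·3 + 7·2·2 = 1207 ≡ 8.
  α_i^2 mod 11 = [3, 9, 4, 5, 4].
  S_2 = Σ v_i α_i^2 r_i = 4·3·9 + 9·9·0 + 10·4·10 + 3·5·3 + 7·4·2 = 609 ≡ 4.
  S = (5, 8, 4) ≠ 0, so r is not a codeword (an error is present).
Step 3: locate the error. For a single error e at position i, S_ℓ = v_i·e·α_i^ℓ, so α_err = S_1/S_0.
  S_0^{−1} = 5^{−1} = 9 (mod 11), so α_err = 8·9 = 72 ≡ 6 = α_1. Error position i = 1.
  Consistency check: S_2/S_1 = 4·7 = 28 ≡ 6 = α_err ✓ (single-error assumption holds).
Step 4: error magnitude e = S_0/v_1 = S_0·∏_{j≠1}(α_1 − α_j) = 5·3 = 15 ≡ 4 (mod 11).
Step 5: correct position 1: c_1 = r_1 − e = 9 − 4 ≡ 5 (mod 11). Hence c = [5, 0, 10, 3, 2].
  Check: interpolating c through the α_i gives m(x) = 6 + 9·x (degree < 2) with m(α_i) = c_i for every i, so c is indeed a codeword.


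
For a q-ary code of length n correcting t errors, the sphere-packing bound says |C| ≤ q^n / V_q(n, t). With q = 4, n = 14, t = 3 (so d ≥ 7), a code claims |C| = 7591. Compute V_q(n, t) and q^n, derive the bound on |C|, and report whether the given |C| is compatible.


V_q(n, t) = 10690, q^n = 268435456, Hamming bound = 25110, |C| = 7591 ≤ bound (satisfied).

Step 1: Compute V_q(n, t) = Σ_{j=0}^3 C(n, j) (q−1)^j.
  j = 0: C(14,0)·(3)^0 = 1·1 = 1.
  j = 1: C(14,1)·(3)^1 = 14·3 = 42.
  j = 2: C(14,2)·(3)^2 = 91·9 = 819.
  j = 3: C(14,3)·(3)^3 = 364·27 = 9828.
  V_q(n, t) = 1 + 42 + 819 + 9828 = 10690.
Step 2: q^n = 4^14 = 268435456.
Step 3: Hamming bound ⌊q^n / V_q(n,t)⌋ = ⌊268435456/10690⌋ = 25110.
Step 4: Compare |C| = 7591 to 25110: satisfied.
The claimed |C| lies below the Hamming bound.


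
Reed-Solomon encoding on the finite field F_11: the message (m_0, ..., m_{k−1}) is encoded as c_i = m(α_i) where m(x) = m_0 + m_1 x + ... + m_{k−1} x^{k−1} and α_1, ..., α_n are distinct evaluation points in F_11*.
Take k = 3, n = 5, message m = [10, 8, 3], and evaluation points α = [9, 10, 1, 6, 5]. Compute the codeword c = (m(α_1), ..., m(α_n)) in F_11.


c = [6, 5, 10, 1, 4]

Message polynomial: m(x) = 10 + 8·x + 3·x^2 (mod 11).
For each evaluation point α_i, compute m(α_i) mod 11:
  α_1 = 9: Horner steps 3 → 2 → 6, so m(9) = 6.
  α_2 = 10: Horner steps 3 → 5 → 5, so m(10) = 5.
  α_3 = 1: Horner steps 3 → 0 → 10, so m(1) = 10.
  α_4 = 6: Horner steps 3 → 4 → 1, so m(6) = 1.
  α_5 = 5: Horner steps 3 → 1 → 4, so m(5) = 4.
Codeword c = [6, 5, 10, 1, 4] ∈ F_11^5.


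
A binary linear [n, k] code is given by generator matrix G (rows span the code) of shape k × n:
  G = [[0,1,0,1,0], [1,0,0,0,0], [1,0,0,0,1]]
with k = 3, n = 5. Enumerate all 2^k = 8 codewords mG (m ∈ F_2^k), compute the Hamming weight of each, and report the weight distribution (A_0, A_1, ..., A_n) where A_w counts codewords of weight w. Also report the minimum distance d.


Weight distribution: A_0 = 1, A_1 = 2, A_2 = 2, A_3 = 2, A_4 = 1. Minimum distance d = 1.

Enumerate all 2^3 = 8 messages m ∈ F_2^3.
For each, compute codeword c = mG in F_2^5, then tally its weight.
  m = 000 → c = 00000, weight = 0.
  m = 100 → c = 01010, weight = 2.
  m = 010 → c = 10000, weight = 1.
  m = 110 → c = 11010, weight = 3.
  m = 001 → c = 10001, weight = 2.
  m = 101 → c = 11011, weight = 4.
  m = 011 → c = 00001, weight = 1.
  m = 111 → c = 01011, weight = 3.
Tally weights:
  weight 0: 1 codewords.
  weight 1: 2 codewords.
  weight 2: 2 codewords.
  weight 3: 2 codewords.
  weight 4: 1 codewords.
Minimum distance d = smallest w > 0 with A_w > 0 = 1.
Sanity: Σ A_w = 8 = 2^3 = 8 ✓.


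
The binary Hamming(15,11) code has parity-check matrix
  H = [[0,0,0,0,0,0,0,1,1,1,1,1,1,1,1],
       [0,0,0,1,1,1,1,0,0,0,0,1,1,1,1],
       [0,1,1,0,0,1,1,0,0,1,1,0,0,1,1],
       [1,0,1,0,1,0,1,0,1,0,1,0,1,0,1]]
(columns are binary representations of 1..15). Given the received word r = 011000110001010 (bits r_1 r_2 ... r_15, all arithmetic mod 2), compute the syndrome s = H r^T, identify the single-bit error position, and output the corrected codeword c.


s = (1, 1, 0, 0)^T, error position = 12, corrected codeword c = 011000110000010

Compute s = H r^T mod 2 one row at a time:
  s_1 = 1 + 0 + 0 + 0 + 1 + 0 + 1 + 0 = 3 ≡ 1 (mod 2).
  s_2 = 0 + 0 + 0 + 1 + 1 + 0 + 1 + 0 = 3 ≡ 1 (mod 2).
  s_3 = 1 + 1 + 0 + 1 + 0 + 0 + 1 + 0 = 4 ≡ 0 (mod 2).
  s_4 = 0 + 1 + 0 + 1 + 0 + 0 + 0 + 0 = 2 ≡ 0 (mod 2).
s = (1, 1, 0, 0)^T — this equals column 12 of H (binary 1100), so error is at position 12.
Correct: flip bit 12 of r = 011000110001010 to get c = 011000110000010.
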